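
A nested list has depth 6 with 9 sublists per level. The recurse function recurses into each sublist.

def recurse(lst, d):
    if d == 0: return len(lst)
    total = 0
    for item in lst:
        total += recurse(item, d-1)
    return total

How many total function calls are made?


At depth 0 (root): 1 call
At depth 1: each of 1 parents calls recurse on 9 children = 9 calls
At depth 2: each of 9 parents calls recurse on 9 children = 81 calls
At depth 3: each of 81 parents calls recurse on 9 children = 729 calls
At depth 4: each of 729 parents calls recurse on 9 children = 6561 calls
At depth 5: each of 6561 parents calls recurse on 9 children = 59049 calls
At depth 6: each of 59049 parents calls recurse on 9 children = 531441 calls
Total: 1 + 9 + 81 + 729 + 6561 + 59049 + 531441 = 597871

597871


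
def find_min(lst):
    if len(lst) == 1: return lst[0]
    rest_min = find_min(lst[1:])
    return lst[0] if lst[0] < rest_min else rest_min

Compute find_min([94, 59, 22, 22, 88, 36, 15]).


find_min([94, 59, 22, 22, 88, 36, 15]): compare 94 with find_min([59, 22, 22, 88, 36, 15])
find_min([59, 22, 22, 88, 36, 15]): compare 59 with find_min([22, 22, 88, 36, 15])
find_min([22, 22, 88, 36, 15]): compare 22 with find_min([22, 88, 36, 15])
find_min([22, 88, 36, 15]): compare 22 with find_min([88, 36, 15])
find_min([88, 36, 15]): compare 88 with find_min([36, 15])
find_min([36, 15]): compare 36 with find_min([15])
find_min([15]) = 15  (base case)
Compare 36 with 15 -> 15
Compare 88 with 15 -> 15
Compare 22 with 15 -> 15
Compare 22 with 15 -> 15
Compare 59 with 15 -> 15
Compare 94 with 15 -> 15

15


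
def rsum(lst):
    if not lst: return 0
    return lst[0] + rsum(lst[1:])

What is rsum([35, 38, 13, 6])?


rsum([35, 38, 13, 6]) = 35 + rsum([38, 13, 6])
rsum([38, 13, 6]) = 38 + rsum([13, 6])
rsum([13, 6]) = 13 + rsum([6])
rsum([6]) = 6 + rsum([])
rsum([]) = 0  (base case)
Total: 35 + 38 + 13 + 6 + 0 = 92

92


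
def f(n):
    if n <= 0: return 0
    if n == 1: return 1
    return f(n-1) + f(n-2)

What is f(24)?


Computing f(24) bottom-up:
f(0) = 0
f(1) = 1
f(2) = f(1) + f(0) = 1 + 0 = 1
f(3) = f(2) + f(1) = 1 + 1 = 2
f(4) = f(3) + f(2) = 2 + 1 = 3
f(5) = f(4) + f(3) = 3 + 2 = 5
f(6) = f(5) + f(4) = 5 + 3 = 8
f(7) = f(6) + f(5) = 8 + 5 = 13
f(8) = f(7) + f(6) = 13 + 8 = 21
f(9) = f(8) + f(7) = 21 + 13 = 34
f(10) = f(9) + f(8) = 34 + 21 = 55
f(11) = f(10) + f(9) = 55 + 34 = 89
f(12) = f(11) + f(10) = 89 + 55 = 144
f(13) = f(12) + f(11) = 144 + 89 = 233
f(14) = f(13) + f(12) = 233 + 144 = 377
f(15) = f(14) + f(13) = 377 + 233 = 610
f(16) = f(15) + f(14) = 610 + 377 = 987
f(17) = f(16) + f(15) = 987 + 610 = 1597
f(18) = f(17) + f(16) = 1597 + 987 = 2584
f(19) = f(18) + f(17) = 2584 + 1597 = 4181
f(20) = f(19) + f(18) = 4181 + 2584 = 6765
f(21) = f(20) + f(19) = 6765 + 4181 = 10946
f(22) = f(21) + f(20) = 10946 + 6765 = 17711
f(23) = f(22) + f(21) = 17711 + 10946 = 28657
f(24) = f(23) + f(22) = 28657 + 17711 = 46368

46368


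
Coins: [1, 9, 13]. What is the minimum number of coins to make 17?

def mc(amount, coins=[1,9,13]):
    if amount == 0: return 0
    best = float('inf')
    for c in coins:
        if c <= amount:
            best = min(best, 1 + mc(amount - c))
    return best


Building up with DP:
mc(0) = 0
mc(1) = min(1+mc(0)=1+0=1) = 1
mc(2) = min(1+mc(1)=1+1=2) = 2
mc(3) = min(1+mc(2)=1+2=3) = 3
mc(4) = min(1+mc(3)=1+3=4) = 4
mc(5) = min(1+mc(4)=1+4=5) = 5
mc(6) = min(1+mc(5)=1+5=6) = 6
mc(7) = min(1+mc(6)=1+6=7) = 7
mc(8) = min(1+mc(7)=1+7=8) = 8
mc(9) = min(1+mc(8)=1+8=9, 1+mc(0)=1+0=1) = 1
mc(10) = min(1+mc(9)=1+1=2, 1+mc(1)=1+1=2) = 2
mc(11) = min(1+mc(10)=1+2=3, 1+mc(2)=1+2=3) = 3
mc(12) = min(1+mc(11)=1+3=4, 1+mc(3)=1+3=4) = 4
mc(13) = min(1+mc(12)=1+4=5, 1+mc(4)=1+4=5, 1+mc(0)=1+0=1) = 1
mc(14) = min(1+mc(13)=1+1=2, 1+mc(5)=1+5=6, 1+mc(1)=1+1=2) = 2
mc(15) = min(1+mc(14)=1+2=3, 1+mc(6)=1+6=7, 1+mc(2)=1+2=3) = 3
mc(16) = min(1+mc(15)=1+3=4, 1+mc(7)=1+7=8, 1+mc(3)=1+3=4) = 4
mc(17) = min(1+mc(16)=1+4=5, 1+mc(8)=1+8=9, 1+mc(4)=1+4=5) = 5

5


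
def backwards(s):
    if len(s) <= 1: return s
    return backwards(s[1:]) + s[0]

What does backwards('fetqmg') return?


backwards('fetqmg') = backwards('etqmg') + 'f'
backwards('etqmg') = backwards('tqmg') + 'e'
backwards('tqmg') = backwards('qmg') + 't'
backwards('qmg') = backwards('mg') + 'q'
backwards('mg') = backwards('g') + 'm'
backwards('g') = 'g'  (base case)
Concatenating: 'g' + 'm' + 'q' + 't' + 'e' + 'f' = 'gmqtef'

gmqtef


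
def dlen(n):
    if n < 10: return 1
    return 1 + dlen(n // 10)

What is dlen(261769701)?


dlen(261769701) = 1 + dlen(26176970)
dlen(26176970) = 1 + dlen(2617697)
dlen(2617697) = 1 + dlen(261769)
dlen(261769) = 1 + dlen(26176)
dlen(26176) = 1 + dlen(2617)
dlen(2617) = 1 + dlen(261)
dlen(261) = 1 + dlen(26)
dlen(26) = 1 + dlen(2)
dlen(2) = 1  (base case: 2 < 10)
Unwinding: 1 + 1 + 1 + 1 + 1 + 1 + 1 + 1 + 1 = 9

9


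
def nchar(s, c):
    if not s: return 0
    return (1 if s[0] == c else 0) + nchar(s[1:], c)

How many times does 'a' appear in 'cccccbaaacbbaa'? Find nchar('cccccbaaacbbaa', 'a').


s[0]='c' != 'a' -> 0
s[0]='c' != 'a' -> 0
s[0]='c' != 'a' -> 0
s[0]='c' != 'a' -> 0
s[0]='c' != 'a' -> 0
s[0]='b' != 'a' -> 0
s[0]='a' == 'a' -> 1
s[0]='a' == 'a' -> 1
s[0]='a' == 'a' -> 1
s[0]='c' != 'a' -> 0
s[0]='b' != 'a' -> 0
s[0]='b' != 'a' -> 0
s[0]='a' == 'a' -> 1
s[0]='a' == 'a' -> 1
Sum: 0 + 0 + 0 + 0 + 0 + 0 + 1 + 1 + 1 + 0 + 0 + 0 + 1 + 1 = 5

5


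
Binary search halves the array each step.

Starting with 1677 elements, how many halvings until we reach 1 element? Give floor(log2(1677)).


1677 / 2 = 838
838 / 2 = 419
419 / 2 = 209
209 / 2 = 104
104 / 2 = 52
52 / 2 = 26
26 / 2 = 13
13 / 2 = 6
6 / 2 = 3
3 / 2 = 1
Reached 1 after 10 halvings

10


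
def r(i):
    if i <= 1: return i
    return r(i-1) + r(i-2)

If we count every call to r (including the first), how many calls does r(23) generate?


Let C(n) = total calls for r(n)
C(0) = 1, C(1) = 1
C(2) = 1 + C(1) + C(0) = 1 + 1 + 1 = 3
C(3) = 1 + C(2) + C(1) = 1 + 3 + 1 = 5
C(4) = 1 + C(3) + C(2) = 1 + 5 + 3 = 9
C(5) = 1 + C(4) + C(3) = 1 + 9 + 5 = 15
C(6) = 1 + C(5) + C(4) = 1 + 15 + 9 = 25
C(7) = 1 + C(6) + C(5) = 1 + 25 + 15 = 41
C(8) = 1 + C(7) + C(6) = 1 + 41 + 25 = 67
C(9) = 1 + C(8) + C(7) = 1 + 67 + 41 = 109
C(10) = 1 + C(9) + C(8) = 1 + 109 + 67 = 177
C(11) = 1 + C(10) + C(9) = 1 + 177 + 109 = 287
C(12) = 1 + C(11) + C(10) = 1 + 287 + 177 = 465
C(13) = 1 + C(12) + C(11) = 1 + 465 + 287 = 753
C(14) = 1 + C(13) + C(12) = 1 + 753 + 465 = 1219
C(15) = 1 + C(14) + C(13) = 1 + 1219 + 753 = 1973
C(16) = 1 + C(15) + C(14) = 1 + 1973 + 1219 = 3193
C(17) = 1 + C(16) + C(15) = 1 + 3193 + 1973 = 5167
C(18) = 1 + C(17) + C(16) = 1 + 5167 + 3193 = 8361
C(19) = 1 + C(18) + C(17) = 1 + 8361 + 5167 = 13529
C(20) = 1 + C(19) + C(18) = 1 + 13529 + 8361 = 21891
C(21) = 1 + C(20) + C(19) = 1 + 21891 + 13529 = 35421
C(22) = 1 + C(21) + C(20) = 1 + 35421 + 21891 = 57313
C(23) = 1 + C(22) + C(21) = 1 + 57313 + 35421 = 92735

92735


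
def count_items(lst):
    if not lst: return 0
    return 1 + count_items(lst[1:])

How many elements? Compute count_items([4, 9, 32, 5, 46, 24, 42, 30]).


count_items([4, 9, 32, 5, 46, 24, 42, 30]) = 1 + count_items([9, 32, 5, 46, 24, 42, 30])
count_items([9, 32, 5, 46, 24, 42, 30]) = 1 + count_items([32, 5, 46, 24, 42, 30])
count_items([32, 5, 46, 24, 42, 30]) = 1 + count_items([5, 46, 24, 42, 30])
count_items([5, 46, 24, 42, 30]) = 1 + count_items([46, 24, 42, 30])
count_items([46, 24, 42, 30]) = 1 + count_items([24, 42, 30])
count_items([24, 42, 30]) = 1 + count_items([42, 30])
count_items([42, 30]) = 1 + count_items([30])
count_items([30]) = 1 + count_items([])
count_items([]) = 0  (base case)
Unwinding: 1 + 1 + 1 + 1 + 1 + 1 + 1 + 1 + 0 = 8

8


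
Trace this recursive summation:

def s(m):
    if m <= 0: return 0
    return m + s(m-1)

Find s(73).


s(73)
= 73 + 72 + 71 + 70 + 69 + 68 + 67 + 66 + 65 + 64 + 63 + 62 + 61 + 60 + 59 + 58 + 57 + 56 + 55 + 54 + 53 + 52 + 51 + 50 + 49 + 48 + 47 + 46 + 45 + 44 + 43 + 42 + 41 + 40 + 39 + 38 + 37 + 36 + 35 + 34 + 33 + 32 + 31 + 30 + 29 + 28 + 27 + 26 + 25 + 24 + 23 + 22 + 21 + 20 + 19 + 18 + 17 + 16 + 15 + 14 + 13 + 12 + 11 + 10 + 9 + 8 + 7 + 6 + 5 + 4 + 3 + 2 + 1 + s(0)
= 73 + 72 + 71 + 70 + 69 + 68 + 67 + 66 + 65 + 64 + 63 + 62 + 61 + 60 + 59 + 58 + 57 + 56 + 55 + 54 + 53 + 52 + 51 + 50 + 49 + 48 + 47 + 46 + 45 + 44 + 43 + 42 + 41 + 40 + 39 + 38 + 37 + 36 + 35 + 34 + 33 + 32 + 31 + 30 + 29 + 28 + 27 + 26 + 25 + 24 + 23 + 22 + 21 + 20 + 19 + 18 + 17 + 16 + 15 + 14 + 13 + 12 + 11 + 10 + 9 + 8 + 7 + 6 + 5 + 4 + 3 + 2 + 1 + 0
= 2701

2701


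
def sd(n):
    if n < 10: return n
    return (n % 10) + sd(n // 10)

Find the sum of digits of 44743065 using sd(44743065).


sd(44743065) = 5 + sd(4474306)
sd(4474306) = 6 + sd(447430)
sd(447430) = 0 + sd(44743)
sd(44743) = 3 + sd(4474)
sd(4474) = 4 + sd(447)
sd(447) = 7 + sd(44)
sd(44) = 4 + sd(4)
sd(4) = 4  (base case)
Total: 5 + 6 + 0 + 3 + 4 + 7 + 4 + 4 = 33

33


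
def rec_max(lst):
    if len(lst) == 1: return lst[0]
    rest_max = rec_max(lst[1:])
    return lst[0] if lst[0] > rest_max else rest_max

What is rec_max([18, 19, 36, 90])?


rec_max([18, 19, 36, 90]): compare 18 with rec_max([19, 36, 90])
rec_max([19, 36, 90]): compare 19 with rec_max([36, 90])
rec_max([36, 90]): compare 36 with rec_max([90])
rec_max([90]) = 90  (base case)
Compare 36 with 90 -> 90
Compare 19 with 90 -> 90
Compare 18 with 90 -> 90

90


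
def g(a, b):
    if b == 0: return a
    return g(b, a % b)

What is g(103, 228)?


g(103, 228) = g(228, 103)
g(228, 103) = g(103, 22)
g(103, 22) = g(22, 15)
g(22, 15) = g(15, 7)
g(15, 7) = g(7, 1)
g(7, 1) = g(1, 0)
g(1, 0) = 1  (base case)

1


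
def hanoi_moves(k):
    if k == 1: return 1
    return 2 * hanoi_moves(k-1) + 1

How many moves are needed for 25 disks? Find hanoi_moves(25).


hanoi_moves(25) = 2 * hanoi_moves(24) + 1
hanoi_moves(24) = 2 * hanoi_moves(23) + 1
hanoi_moves(23) = 2 * hanoi_moves(22) + 1
hanoi_moves(22) = 2 * hanoi_moves(21) + 1
hanoi_moves(21) = 2 * hanoi_moves(20) + 1
hanoi_moves(20) = 2 * hanoi_moves(19) + 1
hanoi_moves(19) = 2 * hanoi_moves(18) + 1
hanoi_moves(18) = 2 * hanoi_moves(17) + 1
hanoi_moves(17) = 2 * hanoi_moves(16) + 1
hanoi_moves(16) = 2 * hanoi_moves(15) + 1
hanoi_moves(15) = 2 * hanoi_moves(14) + 1
hanoi_moves(14) = 2 * hanoi_moves(13) + 1
hanoi_moves(13) = 2 * hanoi_moves(12) + 1
hanoi_moves(12) = 2 * hanoi_moves(11) + 1
hanoi_moves(11) = 2 * hanoi_moves(10) + 1
hanoi_moves(10) = 2 * hanoi_moves(9) + 1
hanoi_moves(9) = 2 * hanoi_moves(8) + 1
hanoi_moves(8) = 2 * hanoi_moves(7) + 1
hanoi_moves(7) = 2 * hanoi_moves(6) + 1
hanoi_moves(6) = 2 * hanoi_moves(5) + 1
hanoi_moves(5) = 2 * hanoi_moves(4) + 1
hanoi_moves(4) = 2 * hanoi_moves(3) + 1
hanoi_moves(3) = 2 * hanoi_moves(2) + 1
hanoi_moves(2) = 2 * hanoi_moves(1) + 1
hanoi_moves(1) = 1  (base case)
hanoi_moves(2) = 2 * 1 + 1 = 3
hanoi_moves(3) = 2 * 3 + 1 = 7
hanoi_moves(4) = 2 * 7 + 1 = 15
hanoi_moves(5) = 2 * 15 + 1 = 31
hanoi_moves(6) = 2 * 31 + 1 = 63
hanoi_moves(7) = 2 * 63 + 1 = 127
hanoi_moves(8) = 2 * 127 + 1 = 255
hanoi_moves(9) = 2 * 255 + 1 = 511
hanoi_moves(10) = 2 * 511 + 1 = 1023
hanoi_moves(11) = 2 * 1023 + 1 = 2047
hanoi_moves(12) = 2 * 2047 + 1 = 4095
hanoi_moves(13) = 2 * 4095 + 1 = 8191
hanoi_moves(14) = 2 * 8191 + 1 = 16383
hanoi_moves(15) = 2 * 16383 + 1 = 32767
hanoi_moves(16) = 2 * 32767 + 1 = 65535
hanoi_moves(17) = 2 * 65535 + 1 = 131071
hanoi_moves(18) = 2 * 131071 + 1 = 262143
hanoi_moves(19) = 2 * 262143 + 1 = 524287
hanoi_moves(20) = 2 * 524287 + 1 = 1048575
hanoi_moves(21) = 2 * 1048575 + 1 = 2097151
hanoi_moves(22) = 2 * 2097151 + 1 = 4194303
hanoi_moves(23) = 2 * 4194303 + 1 = 8388607
hanoi_moves(24) = 2 * 8388607 + 1 = 16777215
hanoi_moves(25) = 2 * 16777215 + 1 = 33554431

33554431


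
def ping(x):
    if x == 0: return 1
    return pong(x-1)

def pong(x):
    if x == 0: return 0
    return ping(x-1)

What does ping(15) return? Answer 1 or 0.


ping(15) = pong(14)
pong(14) = ping(13)
ping(13) = pong(12)
pong(12) = ping(11)
ping(11) = pong(10)
pong(10) = ping(9)
ping(9) = pong(8)
pong(8) = ping(7)
ping(7) = pong(6)
pong(6) = ping(5)
ping(5) = pong(4)
pong(4) = ping(3)
ping(3) = pong(2)
pong(2) = ping(1)
ping(1) = pong(0)
pong(0) = 0  (base case)
Result: 0

0


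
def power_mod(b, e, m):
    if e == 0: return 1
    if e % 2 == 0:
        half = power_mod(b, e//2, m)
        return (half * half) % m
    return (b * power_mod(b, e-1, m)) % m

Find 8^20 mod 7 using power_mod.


power_mod(8, 20, 7): e is even, compute power_mod(8, 10, 7)
  power_mod(8, 10, 7): e is even, compute power_mod(8, 5, 7)
    power_mod(8, 5, 7): e is odd, compute power_mod(8, 4, 7)
      power_mod(8, 4, 7): e is even, compute power_mod(8, 2, 7)
        power_mod(8, 2, 7): e is even, compute power_mod(8, 1, 7)
          power_mod(8, 1, 7): e is odd, compute power_mod(8, 0, 7)
          power_mod(8, 0, 7) = 1
          (8 * 1) % 7 = 1
        half=1, (1*1) % 7 = 1
      half=1, (1*1) % 7 = 1
    (8 * 1) % 7 = 1
  half=1, (1*1) % 7 = 1
half=1, (1*1) % 7 = 1

1


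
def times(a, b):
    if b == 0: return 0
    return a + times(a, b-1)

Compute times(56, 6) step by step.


times(56, 6) = 56 + times(56, 5)
times(56, 5) = 56 + times(56, 4)
times(56, 4) = 56 + times(56, 3)
times(56, 3) = 56 + times(56, 2)
times(56, 2) = 56 + times(56, 1)
times(56, 1) = 56 + times(56, 0)
times(56, 0) = 0  (base case)
Total: 56 + 56 + 56 + 56 + 56 + 56 + 0 = 336

336


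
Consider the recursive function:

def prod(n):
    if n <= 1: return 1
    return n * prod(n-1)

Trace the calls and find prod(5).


prod(5)
= 5 * prod(4)
= 5 * 4 * prod(3)
= 5 * 4 * 3 * prod(2)
= 5 * 4 * 3 * 2 * prod(1)
= 5 * 4 * 3 * 2 * 1
= 120

120


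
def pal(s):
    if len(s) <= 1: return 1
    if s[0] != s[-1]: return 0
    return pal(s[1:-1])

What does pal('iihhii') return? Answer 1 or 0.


pal('iihhii'): s[0]='i' == s[-1]='i' -> check pal('ihhi')
pal('ihhi'): s[0]='i' == s[-1]='i' -> check pal('hh')
pal('hh'): s[0]='h' == s[-1]='h' -> check pal('')
pal(''): len <= 1 -> return 1  (base case)
Result: 1 (palindrome)

1


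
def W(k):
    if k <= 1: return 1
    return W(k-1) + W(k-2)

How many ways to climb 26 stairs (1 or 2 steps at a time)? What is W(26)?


Building up from base cases:
W(0) = 1
W(1) = 1
W(2) = W(1) + W(0) = 1 + 1 = 2
W(3) = W(2) + W(1) = 2 + 1 = 3
W(4) = W(3) + W(2) = 3 + 2 = 5
W(5) = W(4) + W(3) = 5 + 3 = 8
W(6) = W(5) + W(4) = 8 + 5 = 13
W(7) = W(6) + W(5) = 13 + 8 = 21
W(8) = W(7) + W(6) = 21 + 13 = 34
W(9) = W(8) + W(7) = 34 + 21 = 55
W(10) = W(9) + W(8) = 55 + 34 = 89
W(11) = W(10) + W(9) = 89 + 55 = 144
W(12) = W(11) + W(10) = 144 + 89 = 233
W(13) = W(12) + W(11) = 233 + 144 = 377
W(14) = W(13) + W(12) = 377 + 233 = 610
W(15) = W(14) + W(13) = 610 + 377 = 987
W(16) = W(15) + W(14) = 987 + 610 = 1597
W(17) = W(16) + W(15) = 1597 + 987 = 2584
W(18) = W(17) + W(16) = 2584 + 1597 = 4181
W(19) = W(18) + W(17) = 4181 + 2584 = 6765
W(20) = W(19) + W(18) = 6765 + 4181 = 10946
W(21) = W(20) + W(19) = 10946 + 6765 = 17711
W(22) = W(21) + W(20) = 17711 + 10946 = 28657
W(23) = W(22) + W(21) = 28657 + 17711 = 46368
W(24) = W(23) + W(22) = 46368 + 28657 = 75025
W(25) = W(24) + W(23) = 75025 + 46368 = 121393
W(26) = W(25) + W(24) = 121393 + 75025 = 196418

196418


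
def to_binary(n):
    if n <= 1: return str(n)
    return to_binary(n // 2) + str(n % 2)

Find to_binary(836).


to_binary(836) = to_binary(418) + '0'
to_binary(418) = to_binary(209) + '0'
to_binary(209) = to_binary(104) + '1'
to_binary(104) = to_binary(52) + '0'
to_binary(52) = to_binary(26) + '0'
to_binary(26) = to_binary(13) + '0'
to_binary(13) = to_binary(6) + '1'
to_binary(6) = to_binary(3) + '0'
to_binary(3) = to_binary(1) + '1'
to_binary(1) = '1'  (base case)
Concatenating: '1' + '1' + '0' + '1' + '0' + '0' + '0' + '1' + '0' + '0' = '1101000100'

1101000100


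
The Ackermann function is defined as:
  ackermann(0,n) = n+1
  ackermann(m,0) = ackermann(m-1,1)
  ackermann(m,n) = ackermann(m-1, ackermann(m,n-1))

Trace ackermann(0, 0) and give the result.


ackermann(0, 0) = 1
Result: ackermann(0, 0) = 1

1


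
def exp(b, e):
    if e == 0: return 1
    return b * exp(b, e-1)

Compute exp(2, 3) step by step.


exp(2, 3)
= 2 * exp(2, 2)
= 2 * 2 * exp(2, 1)
= 2 * 2 * 2 * exp(2, 0)
= 2 * 2 * 2 * 1
= 8

8


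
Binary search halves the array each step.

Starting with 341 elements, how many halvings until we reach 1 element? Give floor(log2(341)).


341 / 2 = 170
170 / 2 = 85
85 / 2 = 42
42 / 2 = 21
21 / 2 = 10
10 / 2 = 5
5 / 2 = 2
2 / 2 = 1
Reached 1 after 8 halvings

8


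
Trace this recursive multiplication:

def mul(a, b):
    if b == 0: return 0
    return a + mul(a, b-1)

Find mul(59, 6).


mul(59, 6) = 59 + mul(59, 5)
mul(59, 5) = 59 + mul(59, 4)
mul(59, 4) = 59 + mul(59, 3)
mul(59, 3) = 59 + mul(59, 2)
mul(59, 2) = 59 + mul(59, 1)
mul(59, 1) = 59 + mul(59, 0)
mul(59, 0) = 0  (base case)
Total: 59 + 59 + 59 + 59 + 59 + 59 + 0 = 354

354


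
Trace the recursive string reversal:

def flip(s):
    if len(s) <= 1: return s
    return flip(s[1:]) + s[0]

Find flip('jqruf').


flip('jqruf') = flip('qruf') + 'j'
flip('qruf') = flip('ruf') + 'q'
flip('ruf') = flip('uf') + 'r'
flip('uf') = flip('f') + 'u'
flip('f') = 'f'  (base case)
Concatenating: 'f' + 'u' + 'r' + 'q' + 'j' = 'furqj'

furqj


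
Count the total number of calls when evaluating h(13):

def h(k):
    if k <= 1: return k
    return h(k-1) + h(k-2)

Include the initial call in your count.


Let C(n) = total calls for h(n)
C(0) = 1, C(1) = 1
C(2) = 1 + C(1) + C(0) = 1 + 1 + 1 = 3
C(3) = 1 + C(2) + C(1) = 1 + 3 + 1 = 5
C(4) = 1 + C(3) + C(2) = 1 + 5 + 3 = 9
C(5) = 1 + C(4) + C(3) = 1 + 9 + 5 = 15
C(6) = 1 + C(5) + C(4) = 1 + 15 + 9 = 25
C(7) = 1 + C(6) + C(5) = 1 + 25 + 15 = 41
C(8) = 1 + C(7) + C(6) = 1 + 41 + 25 = 67
C(9) = 1 + C(8) + C(7) = 1 + 67 + 41 = 109
C(10) = 1 + C(9) + C(8) = 1 + 109 + 67 = 177
C(11) = 1 + C(10) + C(9) = 1 + 177 + 109 = 287
C(12) = 1 + C(11) + C(10) = 1 + 287 + 177 = 465
C(13) = 1 + C(12) + C(11) = 1 + 465 + 287 = 753

753


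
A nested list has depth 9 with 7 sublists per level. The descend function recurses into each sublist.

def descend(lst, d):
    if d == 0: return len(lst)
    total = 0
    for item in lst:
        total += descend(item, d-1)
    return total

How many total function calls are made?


At depth 0 (root): 1 call
At depth 1: each of 1 parents calls descend on 7 children = 7 calls
At depth 2: each of 7 parents calls descend on 7 children = 49 calls
At depth 3: each of 49 parents calls descend on 7 children = 343 calls
At depth 4: each of 343 parents calls descend on 7 children = 2401 calls
At depth 5: each of 2401 parents calls descend on 7 children = 16807 calls
At depth 6: each of 16807 parents calls descend on 7 children = 117649 calls
At depth 7: each of 117649 parents calls descend on 7 children = 823543 calls
At depth 8: each of 823543 parents calls descend on 7 children = 5764801 calls
At depth 9: each of 5764801 parents calls descend on 7 children = 40353607 calls
Total: 1 + 7 + 49 + 343 + 2401 + 16807 + 117649 + 823543 + 5764801 + 40353607 = 47079208

47079208


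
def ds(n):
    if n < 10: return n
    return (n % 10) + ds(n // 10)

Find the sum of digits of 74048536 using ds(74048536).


ds(74048536) = 6 + ds(7404853)
ds(7404853) = 3 + ds(740485)
ds(740485) = 5 + ds(74048)
ds(74048) = 8 + ds(7404)
ds(7404) = 4 + ds(740)
ds(740) = 0 + ds(74)
ds(74) = 4 + ds(7)
ds(7) = 7  (base case)
Total: 6 + 3 + 5 + 8 + 4 + 0 + 4 + 7 = 37

37


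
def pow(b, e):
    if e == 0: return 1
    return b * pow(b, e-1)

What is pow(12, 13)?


pow(12, 13)
= 12 * pow(12, 12)
= 12 * 12 * pow(12, 11)
= 12 * 12 * 12 * pow(12, 10)
= 12 * 12 * 12 * 12 * pow(12, 9)
= 12 * 12 * 12 * 12 * 12 * pow(12, 8)
= 12 * 12 * 12 * 12 * 12 * 12 * pow(12, 7)
= 12 * 12 * 12 * 12 * 12 * 12 * 12 * pow(12, 6)
= 12 * 12 * 12 * 12 * 12 * 12 * 12 * 12 * pow(12, 5)
= 12 * 12 * 12 * 12 * 12 * 12 * 12 * 12 * 12 * pow(12, 4)
= 12 * 12 * 12 * 12 * 12 * 12 * 12 * 12 * 12 * 12 * pow(12, 3)
= 12 * 12 * 12 * 12 * 12 * 12 * 12 * 12 * 12 * 12 * 12 * pow(12, 2)
= 12 * 12 * 12 * 12 * 12 * 12 * 12 * 12 * 12 * 12 * 12 * 12 * pow(12, 1)
= 12 * 12 * 12 * 12 * 12 * 12 * 12 * 12 * 12 * 12 * 12 * 12 * 12 * pow(12, 0)
= 12 * 12 * 12 * 12 * 12 * 12 * 12 * 12 * 12 * 12 * 12 * 12 * 12 * 1
= 106993205379072

106993205379072


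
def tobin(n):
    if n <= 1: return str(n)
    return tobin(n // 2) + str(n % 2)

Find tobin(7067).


tobin(7067) = tobin(3533) + '1'
tobin(3533) = tobin(1766) + '1'
tobin(1766) = tobin(883) + '0'
tobin(883) = tobin(441) + '1'
tobin(441) = tobin(220) + '1'
tobin(220) = tobin(110) + '0'
tobin(110) = tobin(55) + '0'
tobin(55) = tobin(27) + '1'
tobin(27) = tobin(13) + '1'
tobin(13) = tobin(6) + '1'
tobin(6) = tobin(3) + '0'
tobin(3) = tobin(1) + '1'
tobin(1) = '1'  (base case)
Concatenating: '1' + '1' + '0' + '1' + '1' + '1' + '0' + '0' + '1' + '1' + '0' + '1' + '1' = '1101110011011'

1101110011011


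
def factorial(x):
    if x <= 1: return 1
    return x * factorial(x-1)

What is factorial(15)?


factorial(15)
= 15 * factorial(14)
= 15 * 14 * factorial(13)
= 15 * 14 * 13 * factorial(12)
= 15 * 14 * 13 * 12 * factorial(11)
= 15 * 14 * 13 * 12 * 11 * factorial(10)
= 15 * 14 * 13 * 12 * 11 * 10 * factorial(9)
= 15 * 14 * 13 * 12 * 11 * 10 * 9 * factorial(8)
= 15 * 14 * 13 * 12 * 11 * 10 * 9 * 8 * factorial(7)
= 15 * 14 * 13 * 12 * 11 * 10 * 9 * 8 * 7 * factorial(6)
= 15 * 14 * 13 * 12 * 11 * 10 * 9 * 8 * 7 * 6 * factorial(5)
= 15 * 14 * 13 * 12 * 11 * 10 * 9 * 8 * 7 * 6 * 5 * factorial(4)
= 15 * 14 * 13 * 12 * 11 * 10 * 9 * 8 * 7 * 6 * 5 * 4 * factorial(3)
= 15 * 14 * 13 * 12 * 11 * 10 * 9 * 8 * 7 * 6 * 5 * 4 * 3 * factorial(2)
= 15 * 14 * 13 * 12 * 11 * 10 * 9 * 8 * 7 * 6 * 5 * 4 * 3 * 2 * factorial(1)
= 15 * 14 * 13 * 12 * 11 * 10 * 9 * 8 * 7 * 6 * 5 * 4 * 3 * 2 * 1
= 1307674368000

1307674368000


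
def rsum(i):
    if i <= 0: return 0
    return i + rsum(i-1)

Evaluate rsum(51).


rsum(51)
= 51 + 50 + 49 + 48 + 47 + 46 + 45 + 44 + 43 + 42 + 41 + 40 + 39 + 38 + 37 + 36 + 35 + 34 + 33 + 32 + 31 + 30 + 29 + 28 + 27 + 26 + 25 + 24 + 23 + 22 + 21 + 20 + 19 + 18 + 17 + 16 + 15 + 14 + 13 + 12 + 11 + 10 + 9 + 8 + 7 + 6 + 5 + 4 + 3 + 2 + 1 + rsum(0)
= 51 + 50 + 49 + 48 + 47 + 46 + 45 + 44 + 43 + 42 + 41 + 40 + 39 + 38 + 37 + 36 + 35 + 34 + 33 + 32 + 31 + 30 + 29 + 28 + 27 + 26 + 25 + 24 + 23 + 22 + 21 + 20 + 19 + 18 + 17 + 16 + 15 + 14 + 13 + 12 + 11 + 10 + 9 + 8 + 7 + 6 + 5 + 4 + 3 + 2 + 1 + 0
= 1326

1326


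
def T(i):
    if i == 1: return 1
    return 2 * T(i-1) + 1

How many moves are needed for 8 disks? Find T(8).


T(8) = 2 * T(7) + 1
T(7) = 2 * T(6) + 1
T(6) = 2 * T(5) + 1
T(5) = 2 * T(4) + 1
T(4) = 2 * T(3) + 1
T(3) = 2 * T(2) + 1
T(2) = 2 * T(1) + 1
T(1) = 1  (base case)
T(2) = 2 * 1 + 1 = 3
T(3) = 2 * 3 + 1 = 7
T(4) = 2 * 7 + 1 = 15
T(5) = 2 * 15 + 1 = 31
T(6) = 2 * 31 + 1 = 63
T(7) = 2 * 63 + 1 = 127
T(8) = 2 * 127 + 1 = 255

255


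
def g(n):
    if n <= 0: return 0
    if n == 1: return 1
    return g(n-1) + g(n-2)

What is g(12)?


Computing g(12) bottom-up:
g(0) = 0
g(1) = 1
g(2) = g(1) + g(0) = 1 + 0 = 1
g(3) = g(2) + g(1) = 1 + 1 = 2
g(4) = g(3) + g(2) = 2 + 1 = 3
g(5) = g(4) + g(3) = 3 + 2 = 5
g(6) = g(5) + g(4) = 5 + 3 = 8
g(7) = g(6) + g(5) = 8 + 5 = 13
g(8) = g(7) + g(6) = 13 + 8 = 21
g(9) = g(8) + g(7) = 21 + 13 = 34
g(10) = g(9) + g(8) = 34 + 21 = 55
g(11) = g(10) + g(9) = 55 + 34 = 89
g(12) = g(11) + g(10) = 89 + 55 = 144

144


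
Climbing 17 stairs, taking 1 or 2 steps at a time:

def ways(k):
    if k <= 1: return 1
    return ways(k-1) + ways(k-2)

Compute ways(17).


Building up from base cases:
ways(0) = 1
ways(1) = 1
ways(2) = ways(1) + ways(0) = 1 + 1 = 2
ways(3) = ways(2) + ways(1) = 2 + 1 = 3
ways(4) = ways(3) + ways(2) = 3 + 2 = 5
ways(5) = ways(4) + ways(3) = 5 + 3 = 8
ways(6) = ways(5) + ways(4) = 8 + 5 = 13
ways(7) = ways(6) + ways(5) = 13 + 8 = 21
ways(8) = ways(7) + ways(6) = 21 + 13 = 34
ways(9) = ways(8) + ways(7) = 34 + 21 = 55
ways(10) = ways(9) + ways(8) = 55 + 34 = 89
ways(11) = ways(10) + ways(9) = 89 + 55 = 144
ways(12) = ways(11) + ways(10) = 144 + 89 = 233
ways(13) = ways(12) + ways(11) = 233 + 144 = 377
ways(14) = ways(13) + ways(12) = 377 + 233 = 610
ways(15) = ways(14) + ways(13) = 610 + 377 = 987
ways(16) = ways(15) + ways(14) = 987 + 610 = 1597
ways(17) = ways(16) + ways(15) = 1597 + 987 = 2584

2584


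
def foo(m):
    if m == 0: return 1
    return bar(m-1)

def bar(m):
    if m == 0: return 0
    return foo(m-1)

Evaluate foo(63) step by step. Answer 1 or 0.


foo(63) = bar(62)
bar(62) = foo(61)
foo(61) = bar(60)
bar(60) = foo(59)
foo(59) = bar(58)
bar(58) = foo(57)
foo(57) = bar(56)
bar(56) = foo(55)
foo(55) = bar(54)
bar(54) = foo(53)
foo(53) = bar(52)
bar(52) = foo(51)
foo(51) = bar(50)
bar(50) = foo(49)
foo(49) = bar(48)
bar(48) = foo(47)
foo(47) = bar(46)
bar(46) = foo(45)
foo(45) = bar(44)
bar(44) = foo(43)
foo(43) = bar(42)
bar(42) = foo(41)
foo(41) = bar(40)
bar(40) = foo(39)
foo(39) = bar(38)
bar(38) = foo(37)
foo(37) = bar(36)
bar(36) = foo(35)
foo(35) = bar(34)
bar(34) = foo(33)
foo(33) = bar(32)
bar(32) = foo(31)
foo(31) = bar(30)
bar(30) = foo(29)
foo(29) = bar(28)
bar(28) = foo(27)
foo(27) = bar(26)
bar(26) = foo(25)
foo(25) = bar(24)
bar(24) = foo(23)
foo(23) = bar(22)
bar(22) = foo(21)
foo(21) = bar(20)
bar(20) = foo(19)
foo(19) = bar(18)
bar(18) = foo(17)
foo(17) = bar(16)
bar(16) = foo(15)
foo(15) = bar(14)
bar(14) = foo(13)
foo(13) = bar(12)
bar(12) = foo(11)
foo(11) = bar(10)
bar(10) = foo(9)
foo(9) = bar(8)
bar(8) = foo(7)
foo(7) = bar(6)
bar(6) = foo(5)
foo(5) = bar(4)
bar(4) = foo(3)
foo(3) = bar(2)
bar(2) = foo(1)
foo(1) = bar(0)
bar(0) = 0  (base case)
Result: 0

0


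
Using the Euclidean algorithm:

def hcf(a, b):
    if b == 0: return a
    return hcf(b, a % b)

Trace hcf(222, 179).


hcf(222, 179) = hcf(179, 43)
hcf(179, 43) = hcf(43, 7)
hcf(43, 7) = hcf(7, 1)
hcf(7, 1) = hcf(1, 0)
hcf(1, 0) = 1  (base case)

1


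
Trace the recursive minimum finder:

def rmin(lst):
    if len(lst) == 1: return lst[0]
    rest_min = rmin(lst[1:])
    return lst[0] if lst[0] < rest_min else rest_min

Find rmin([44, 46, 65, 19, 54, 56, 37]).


rmin([44, 46, 65, 19, 54, 56, 37]): compare 44 with rmin([46, 65, 19, 54, 56, 37])
rmin([46, 65, 19, 54, 56, 37]): compare 46 with rmin([65, 19, 54, 56, 37])
rmin([65, 19, 54, 56, 37]): compare 65 with rmin([19, 54, 56, 37])
rmin([19, 54, 56, 37]): compare 19 with rmin([54, 56, 37])
rmin([54, 56, 37]): compare 54 with rmin([56, 37])
rmin([56, 37]): compare 56 with rmin([37])
rmin([37]) = 37  (base case)
Compare 56 with 37 -> 37
Compare 54 with 37 -> 37
Compare 19 with 37 -> 19
Compare 65 with 19 -> 19
Compare 46 with 19 -> 19
Compare 44 with 19 -> 19

19


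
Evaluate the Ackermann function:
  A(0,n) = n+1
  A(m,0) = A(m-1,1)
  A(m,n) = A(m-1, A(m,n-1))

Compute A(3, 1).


A(3, 1) = A(2, A(3, 0))
  A(3, 0) = A(2, 1)
    A(2, 1) = A(1, A(2, 0))
      A(2, 0) = A(1, 1)
        A(1, 1) = A(0, A(1, 0))
          A(1, 0) = A(0, 1)
          A(0, 1) = 2
          = A(0, 2)
          A(0, 2) = 3
      = A(1, 3)
      A(1, 3) = A(0, A(1, 2))
        A(1, 2) = A(0, A(1, 1))
          A(1, 1) = A(0, A(1, 0))
          A(1, 0) = A(0, 1)
          A(0, 1) = 2
            = A(0, 2)
          A(0, 2) = 3
          = A(0, 3)
          A(0, 3) = 4
        = A(0, 4)
        A(0, 4) = 5
  = A(2, 5)
  A(2, 5) = A(1, A(2, 4))
    A(2, 4) = A(1, A(2, 3))
      A(2, 3) = A(1, A(2, 2))
... (trace truncated)
Result: A(3, 1) = 13

13


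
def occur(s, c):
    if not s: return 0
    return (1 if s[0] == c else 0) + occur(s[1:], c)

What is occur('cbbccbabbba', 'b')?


s[0]='c' != 'b' -> 0
s[0]='b' == 'b' -> 1
s[0]='b' == 'b' -> 1
s[0]='c' != 'b' -> 0
s[0]='c' != 'b' -> 0
s[0]='b' == 'b' -> 1
s[0]='a' != 'b' -> 0
s[0]='b' == 'b' -> 1
s[0]='b' == 'b' -> 1
s[0]='b' == 'b' -> 1
s[0]='a' != 'b' -> 0
Sum: 0 + 1 + 1 + 0 + 0 + 1 + 0 + 1 + 1 + 1 + 0 = 6

6


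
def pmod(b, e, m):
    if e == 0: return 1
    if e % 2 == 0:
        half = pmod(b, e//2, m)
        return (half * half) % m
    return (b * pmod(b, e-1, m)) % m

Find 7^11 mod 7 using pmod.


pmod(7, 11, 7): e is odd, compute pmod(7, 10, 7)
  pmod(7, 10, 7): e is even, compute pmod(7, 5, 7)
    pmod(7, 5, 7): e is odd, compute pmod(7, 4, 7)
      pmod(7, 4, 7): e is even, compute pmod(7, 2, 7)
        pmod(7, 2, 7): e is even, compute pmod(7, 1, 7)
          pmod(7, 1, 7): e is odd, compute pmod(7, 0, 7)
          pmod(7, 0, 7) = 1
          (7 * 1) % 7 = 0
        half=0, (0*0) % 7 = 0
      half=0, (0*0) % 7 = 0
    (7 * 0) % 7 = 0
  half=0, (0*0) % 7 = 0
(7 * 0) % 7 = 0

0


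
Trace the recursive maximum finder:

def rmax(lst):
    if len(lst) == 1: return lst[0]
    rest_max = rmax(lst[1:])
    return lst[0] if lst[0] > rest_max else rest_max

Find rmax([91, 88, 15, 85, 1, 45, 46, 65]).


rmax([91, 88, 15, 85, 1, 45, 46, 65]): compare 91 with rmax([88, 15, 85, 1, 45, 46, 65])
rmax([88, 15, 85, 1, 45, 46, 65]): compare 88 with rmax([15, 85, 1, 45, 46, 65])
rmax([15, 85, 1, 45, 46, 65]): compare 15 with rmax([85, 1, 45, 46, 65])
rmax([85, 1, 45, 46, 65]): compare 85 with rmax([1, 45, 46, 65])
rmax([1, 45, 46, 65]): compare 1 with rmax([45, 46, 65])
rmax([45, 46, 65]): compare 45 with rmax([46, 65])
rmax([46, 65]): compare 46 with rmax([65])
rmax([65]) = 65  (base case)
Compare 46 with 65 -> 65
Compare 45 with 65 -> 65
Compare 1 with 65 -> 65
Compare 85 with 65 -> 85
Compare 15 with 85 -> 85
Compare 88 with 85 -> 88
Compare 91 with 88 -> 91

91


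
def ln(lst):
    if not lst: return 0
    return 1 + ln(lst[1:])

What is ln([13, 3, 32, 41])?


ln([13, 3, 32, 41]) = 1 + ln([3, 32, 41])
ln([3, 32, 41]) = 1 + ln([32, 41])
ln([32, 41]) = 1 + ln([41])
ln([41]) = 1 + ln([])
ln([]) = 0  (base case)
Unwinding: 1 + 1 + 1 + 1 + 0 = 4

4


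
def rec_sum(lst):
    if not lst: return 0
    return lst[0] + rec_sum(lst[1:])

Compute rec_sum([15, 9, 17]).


rec_sum([15, 9, 17]) = 15 + rec_sum([9, 17])
rec_sum([9, 17]) = 9 + rec_sum([17])
rec_sum([17]) = 17 + rec_sum([])
rec_sum([]) = 0  (base case)
Total: 15 + 9 + 17 + 0 = 41

41


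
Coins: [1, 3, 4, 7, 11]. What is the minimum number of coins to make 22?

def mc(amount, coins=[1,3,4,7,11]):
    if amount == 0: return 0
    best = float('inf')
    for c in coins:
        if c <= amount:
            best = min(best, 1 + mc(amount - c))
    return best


Building up with DP:
mc(0) = 0
mc(1) = min(1+mc(0)=1+0=1) = 1
mc(2) = min(1+mc(1)=1+1=2) = 2
mc(3) = min(1+mc(2)=1+2=3, 1+mc(0)=1+0=1) = 1
mc(4) = min(1+mc(3)=1+1=2, 1+mc(1)=1+1=2, 1+mc(0)=1+0=1) = 1
mc(5) = min(1+mc(4)=1+1=2, 1+mc(2)=1+2=3, 1+mc(1)=1+1=2) = 2
mc(6) = min(1+mc(5)=1+2=3, 1+mc(3)=1+1=2, 1+mc(2)=1+2=3) = 2
mc(7) = min(1+mc(6)=1+2=3, 1+mc(4)=1+1=2, 1+mc(3)=1+1=2, 1+mc(0)=1+0=1) = 1
mc(8) = min(1+mc(7)=1+1=2, 1+mc(5)=1+2=3, 1+mc(4)=1+1=2, 1+mc(1)=1+1=2) = 2
mc(9) = min(1+mc(8)=1+2=3, 1+mc(6)=1+2=3, 1+mc(5)=1+2=3, 1+mc(2)=1+2=3) = 3
mc(10) = min(1+mc(9)=1+3=4, 1+mc(7)=1+1=2, 1+mc(6)=1+2=3, 1+mc(3)=1+1=2) = 2
mc(11) = min(1+mc(10)=1+2=3, 1+mc(8)=1+2=3, 1+mc(7)=1+1=2, 1+mc(4)=1+1=2, 1+mc(0)=1+0=1) = 1
mc(12) = min(1+mc(11)=1+1=2, 1+mc(9)=1+3=4, 1+mc(8)=1+2=3, 1+mc(5)=1+2=3, 1+mc(1)=1+1=2) = 2
mc(13) = min(1+mc(12)=1+2=3, 1+mc(10)=1+2=3, 1+mc(9)=1+3=4, 1+mc(6)=1+2=3, 1+mc(2)=1+2=3) = 3
mc(14) = min(1+mc(13)=1+3=4, 1+mc(11)=1+1=2, 1+mc(10)=1+2=3, 1+mc(7)=1+1=2, 1+mc(3)=1+1=2) = 2
mc(15) = min(1+mc(14)=1+2=3, 1+mc(12)=1+2=3, 1+mc(11)=1+1=2, 1+mc(8)=1+2=3, 1+mc(4)=1+1=2) = 2
mc(16) = min(1+mc(15)=1+2=3, 1+mc(13)=1+3=4, 1+mc(12)=1+2=3, 1+mc(9)=1+3=4, 1+mc(5)=1+2=3) = 3
mc(17) = min(1+mc(16)=1+3=4, 1+mc(14)=1+2=3, 1+mc(13)=1+3=4, 1+mc(10)=1+2=3, 1+mc(6)=1+2=3) = 3
mc(18) = min(1+mc(17)=1+3=4, 1+mc(15)=1+2=3, 1+mc(14)=1+2=3, 1+mc(11)=1+1=2, 1+mc(7)=1+1=2) = 2
mc(19) = min(1+mc(18)=1+2=3, 1+mc(16)=1+3=4, 1+mc(15)=1+2=3, 1+mc(12)=1+2=3, 1+mc(8)=1+2=3) = 3
mc(20) = min(1+mc(19)=1+3=4, 1+mc(17)=1+3=4, 1+mc(16)=1+3=4, 1+mc(13)=1+3=4, 1+mc(9)=1+3=4) = 4
mc(21) = min(1+mc(20)=1+4=5, 1+mc(18)=1+2=3, 1+mc(17)=1+3=4, 1+mc(14)=1+2=3, 1+mc(10)=1+2=3) = 3
mc(22) = min(1+mc(21)=1+3=4, 1+mc(19)=1+3=4, 1+mc(18)=1+2=3, 1+mc(15)=1+2=3, 1+mc(11)=1+1=2) = 2

2


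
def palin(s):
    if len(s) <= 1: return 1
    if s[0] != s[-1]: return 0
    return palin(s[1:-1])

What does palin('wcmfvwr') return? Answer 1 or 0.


palin('wcmfvwr'): s[0]='w' != s[-1]='r' -> return 0
Result: 0 (not a palindrome)

0


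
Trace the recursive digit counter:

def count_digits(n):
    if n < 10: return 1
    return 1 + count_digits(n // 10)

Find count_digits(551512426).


count_digits(551512426) = 1 + count_digits(55151242)
count_digits(55151242) = 1 + count_digits(5515124)
count_digits(5515124) = 1 + count_digits(551512)
count_digits(551512) = 1 + count_digits(55151)
count_digits(55151) = 1 + count_digits(5515)
count_digits(5515) = 1 + count_digits(551)
count_digits(551) = 1 + count_digits(55)
count_digits(55) = 1 + count_digits(5)
count_digits(5) = 1  (base case: 5 < 10)
Unwinding: 1 + 1 + 1 + 1 + 1 + 1 + 1 + 1 + 1 = 9

9


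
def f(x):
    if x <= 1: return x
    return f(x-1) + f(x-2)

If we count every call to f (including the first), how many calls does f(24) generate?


Let C(n) = total calls for f(n)
C(0) = 1, C(1) = 1
C(2) = 1 + C(1) + C(0) = 1 + 1 + 1 = 3
C(3) = 1 + C(2) + C(1) = 1 + 3 + 1 = 5
C(4) = 1 + C(3) + C(2) = 1 + 5 + 3 = 9
C(5) = 1 + C(4) + C(3) = 1 + 9 + 5 = 15
C(6) = 1 + C(5) + C(4) = 1 + 15 + 9 = 25
C(7) = 1 + C(6) + C(5) = 1 + 25 + 15 = 41
C(8) = 1 + C(7) + C(6) = 1 + 41 + 25 = 67
C(9) = 1 + C(8) + C(7) = 1 + 67 + 41 = 109
C(10) = 1 + C(9) + C(8) = 1 + 109 + 67 = 177
C(11) = 1 + C(10) + C(9) = 1 + 177 + 109 = 287
C(12) = 1 + C(11) + C(10) = 1 + 287 + 177 = 465
C(13) = 1 + C(12) + C(11) = 1 + 465 + 287 = 753
C(14) = 1 + C(13) + C(12) = 1 + 753 + 465 = 1219
C(15) = 1 + C(14) + C(13) = 1 + 1219 + 753 = 1973
C(16) = 1 + C(15) + C(14) = 1 + 1973 + 1219 = 3193
C(17) = 1 + C(16) + C(15) = 1 + 3193 + 1973 = 5167
C(18) = 1 + C(17) + C(16) = 1 + 5167 + 3193 = 8361
C(19) = 1 + C(18) + C(17) = 1 + 8361 + 5167 = 13529
C(20) = 1 + C(19) + C(18) = 1 + 13529 + 8361 = 21891
C(21) = 1 + C(20) + C(19) = 1 + 21891 + 13529 = 35421
C(22) = 1 + C(21) + C(20) = 1 + 35421 + 21891 = 57313
C(23) = 1 + C(22) + C(21) = 1 + 57313 + 35421 = 92735
C(24) = 1 + C(23) + C(22) = 1 + 92735 + 57313 = 150049

150049


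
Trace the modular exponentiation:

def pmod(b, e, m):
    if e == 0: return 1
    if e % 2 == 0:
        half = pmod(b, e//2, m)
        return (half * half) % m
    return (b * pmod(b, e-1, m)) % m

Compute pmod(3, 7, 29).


pmod(3, 7, 29): e is odd, compute pmod(3, 6, 29)
  pmod(3, 6, 29): e is even, compute pmod(3, 3, 29)
    pmod(3, 3, 29): e is odd, compute pmod(3, 2, 29)
      pmod(3, 2, 29): e is even, compute pmod(3, 1, 29)
        pmod(3, 1, 29): e is odd, compute pmod(3, 0, 29)
          pmod(3, 0, 29) = 1
        (3 * 1) % 29 = 3
      half=3, (3*3) % 29 = 9
    (3 * 9) % 29 = 27
  half=27, (27*27) % 29 = 4
(3 * 4) % 29 = 12

12


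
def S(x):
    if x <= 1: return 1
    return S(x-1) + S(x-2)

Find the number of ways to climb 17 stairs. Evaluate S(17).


Building up from base cases:
S(0) = 1
S(1) = 1
S(2) = S(1) + S(0) = 1 + 1 = 2
S(3) = S(2) + S(1) = 2 + 1 = 3
S(4) = S(3) + S(2) = 3 + 2 = 5
S(5) = S(4) + S(3) = 5 + 3 = 8
S(6) = S(5) + S(4) = 8 + 5 = 13
S(7) = S(6) + S(5) = 13 + 8 = 21
S(8) = S(7) + S(6) = 21 + 13 = 34
S(9) = S(8) + S(7) = 34 + 21 = 55
S(10) = S(9) + S(8) = 55 + 34 = 89
S(11) = S(10) + S(9) = 89 + 55 = 144
S(12) = S(11) + S(10) = 144 + 89 = 233
S(13) = S(12) + S(11) = 233 + 144 = 377
S(14) = S(13) + S(12) = 377 + 233 = 610
S(15) = S(14) + S(13) = 610 + 377 = 987
S(16) = S(15) + S(14) = 987 + 610 = 1597
S(17) = S(16) + S(15) = 1597 + 987 = 2584

2584


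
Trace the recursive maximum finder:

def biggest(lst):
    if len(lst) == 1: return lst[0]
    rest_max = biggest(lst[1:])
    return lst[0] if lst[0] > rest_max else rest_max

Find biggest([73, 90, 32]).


biggest([73, 90, 32]): compare 73 with biggest([90, 32])
biggest([90, 32]): compare 90 with biggest([32])
biggest([32]) = 32  (base case)
Compare 90 with 32 -> 90
Compare 73 with 90 -> 90

90


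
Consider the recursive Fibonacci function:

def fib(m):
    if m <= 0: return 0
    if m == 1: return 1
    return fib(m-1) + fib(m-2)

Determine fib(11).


Computing fib(11) bottom-up:
fib(0) = 0
fib(1) = 1
fib(2) = fib(1) + fib(0) = 1 + 0 = 1
fib(3) = fib(2) + fib(1) = 1 + 1 = 2
fib(4) = fib(3) + fib(2) = 2 + 1 = 3
fib(5) = fib(4) + fib(3) = 3 + 2 = 5
fib(6) = fib(5) + fib(4) = 5 + 3 = 8
fib(7) = fib(6) + fib(5) = 8 + 5 = 13
fib(8) = fib(7) + fib(6) = 13 + 8 = 21
fib(9) = fib(8) + fib(7) = 21 + 13 = 34
fib(10) = fib(9) + fib(8) = 34 + 21 = 55
fib(11) = fib(10) + fib(9) = 55 + 34 = 89

89


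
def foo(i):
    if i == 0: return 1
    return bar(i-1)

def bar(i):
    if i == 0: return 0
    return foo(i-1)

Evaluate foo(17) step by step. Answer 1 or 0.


foo(17) = bar(16)
bar(16) = foo(15)
foo(15) = bar(14)
bar(14) = foo(13)
foo(13) = bar(12)
bar(12) = foo(11)
foo(11) = bar(10)
bar(10) = foo(9)
foo(9) = bar(8)
bar(8) = foo(7)
foo(7) = bar(6)
bar(6) = foo(5)
foo(5) = bar(4)
bar(4) = foo(3)
foo(3) = bar(2)
bar(2) = foo(1)
foo(1) = bar(0)
bar(0) = 0  (base case)
Result: 0

0


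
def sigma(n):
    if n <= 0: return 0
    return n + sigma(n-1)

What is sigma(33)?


sigma(33)
= 33 + 32 + 31 + 30 + 29 + 28 + 27 + 26 + 25 + 24 + 23 + 22 + 21 + 20 + 19 + 18 + 17 + 16 + 15 + 14 + 13 + 12 + 11 + 10 + 9 + 8 + 7 + 6 + 5 + 4 + 3 + 2 + 1 + sigma(0)
= 33 + 32 + 31 + 30 + 29 + 28 + 27 + 26 + 25 + 24 + 23 + 22 + 21 + 20 + 19 + 18 + 17 + 16 + 15 + 14 + 13 + 12 + 11 + 10 + 9 + 8 + 7 + 6 + 5 + 4 + 3 + 2 + 1 + 0
= 561

561


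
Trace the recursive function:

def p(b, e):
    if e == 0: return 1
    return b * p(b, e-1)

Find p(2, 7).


p(2, 7)
= 2 * p(2, 6)
= 2 * 2 * p(2, 5)
= 2 * 2 * 2 * p(2, 4)
= 2 * 2 * 2 * 2 * p(2, 3)
= 2 * 2 * 2 * 2 * 2 * p(2, 2)
= 2 * 2 * 2 * 2 * 2 * 2 * p(2, 1)
= 2 * 2 * 2 * 2 * 2 * 2 * 2 * p(2, 0)
= 2 * 2 * 2 * 2 * 2 * 2 * 2 * 1
= 128

128


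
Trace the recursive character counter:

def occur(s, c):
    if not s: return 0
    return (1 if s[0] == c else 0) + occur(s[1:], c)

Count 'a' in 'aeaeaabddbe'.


s[0]='a' == 'a' -> 1
s[0]='e' != 'a' -> 0
s[0]='a' == 'a' -> 1
s[0]='e' != 'a' -> 0
s[0]='a' == 'a' -> 1
s[0]='a' == 'a' -> 1
s[0]='b' != 'a' -> 0
s[0]='d' != 'a' -> 0
s[0]='d' != 'a' -> 0
s[0]='b' != 'a' -> 0
s[0]='e' != 'a' -> 0
Sum: 1 + 0 + 1 + 0 + 1 + 1 + 0 + 0 + 0 + 0 + 0 = 4

4


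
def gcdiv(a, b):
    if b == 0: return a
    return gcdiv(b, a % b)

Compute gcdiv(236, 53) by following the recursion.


gcdiv(236, 53) = gcdiv(53, 24)
gcdiv(53, 24) = gcdiv(24, 5)
gcdiv(24, 5) = gcdiv(5, 4)
gcdiv(5, 4) = gcdiv(4, 1)
gcdiv(4, 1) = gcdiv(1, 0)
gcdiv(1, 0) = 1  (base case)

1


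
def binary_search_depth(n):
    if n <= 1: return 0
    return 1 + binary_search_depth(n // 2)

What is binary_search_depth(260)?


260 / 2 = 130
130 / 2 = 65
65 / 2 = 32
32 / 2 = 16
16 / 2 = 8
8 / 2 = 4
4 / 2 = 2
2 / 2 = 1
Reached 1 after 8 halvings

8


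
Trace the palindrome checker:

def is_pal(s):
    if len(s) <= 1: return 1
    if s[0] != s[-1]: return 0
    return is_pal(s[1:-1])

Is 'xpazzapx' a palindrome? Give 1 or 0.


is_pal('xpazzapx'): s[0]='x' == s[-1]='x' -> check is_pal('pazzap')
is_pal('pazzap'): s[0]='p' == s[-1]='p' -> check is_pal('azza')
is_pal('azza'): s[0]='a' == s[-1]='a' -> check is_pal('zz')
is_pal('zz'): s[0]='z' == s[-1]='z' -> check is_pal('')
is_pal(''): len <= 1 -> return 1  (base case)
Result: 1 (palindrome)

1


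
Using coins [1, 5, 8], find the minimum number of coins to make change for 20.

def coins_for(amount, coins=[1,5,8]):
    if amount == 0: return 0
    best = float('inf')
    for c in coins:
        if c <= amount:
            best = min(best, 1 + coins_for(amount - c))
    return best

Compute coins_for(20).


Building up with DP:
coins_for(0) = 0
coins_for(1) = min(1+coins_for(0)=1+0=1) = 1
coins_for(2) = min(1+coins_for(1)=1+1=2) = 2
coins_for(3) = min(1+coins_for(2)=1+2=3) = 3
coins_for(4) = min(1+coins_for(3)=1+3=4) = 4
coins_for(5) = min(1+coins_for(4)=1+4=5, 1+coins_for(0)=1+0=1) = 1
coins_for(6) = min(1+coins_for(5)=1+1=2, 1+coins_for(1)=1+1=2) = 2
coins_for(7) = min(1+coins_for(6)=1+2=3, 1+coins_for(2)=1+2=3) = 3
coins_for(8) = min(1+coins_for(7)=1+3=4, 1+coins_for(3)=1+3=4, 1+coins_for(0)=1+0=1) = 1
coins_for(9) = min(1+coins_for(8)=1+1=2, 1+coins_for(4)=1+4=5, 1+coins_for(1)=1+1=2) = 2
coins_for(10) = min(1+coins_for(9)=1+2=3, 1+coins_for(5)=1+1=2, 1+coins_for(2)=1+2=3) = 2
coins_for(11) = min(1+coins_for(10)=1+2=3, 1+coins_for(6)=1+2=3, 1+coins_for(3)=1+3=4) = 3
coins_for(12) = min(1+coins_for(11)=1+3=4, 1+coins_for(7)=1+3=4, 1+coins_for(4)=1+4=5) = 4
coins_for(13) = min(1+coins_for(12)=1+4=5, 1+coins_for(8)=1+1=2, 1+coins_for(5)=1+1=2) = 2
coins_for(14) = min(1+coins_for(13)=1+2=3, 1+coins_for(9)=1+2=3, 1+coins_for(6)=1+2=3) = 3
coins_for(15) = min(1+coins_for(14)=1+3=4, 1+coins_for(10)=1+2=3, 1+coins_for(7)=1+3=4) = 3
coins_for(16) = min(1+coins_for(15)=1+3=4, 1+coins_for(11)=1+3=4, 1+coins_for(8)=1+1=2) = 2
coins_for(17) = min(1+coins_for(16)=1+2=3, 1+coins_for(12)=1+4=5, 1+coins_for(9)=1+2=3) = 3
coins_for(18) = min(1+coins_for(17)=1+3=4, 1+coins_for(13)=1+2=3, 1+coins_for(10)=1+2=3) = 3
coins_for(19) = min(1+coins_for(18)=1+3=4, 1+coins_for(14)=1+3=4, 1+coins_for(11)=1+3=4) = 4
coins_for(20) = min(1+coins_for(19)=1+4=5, 1+coins_for(15)=1+3=4, 1+coins_for(12)=1+4=5) = 4

4
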